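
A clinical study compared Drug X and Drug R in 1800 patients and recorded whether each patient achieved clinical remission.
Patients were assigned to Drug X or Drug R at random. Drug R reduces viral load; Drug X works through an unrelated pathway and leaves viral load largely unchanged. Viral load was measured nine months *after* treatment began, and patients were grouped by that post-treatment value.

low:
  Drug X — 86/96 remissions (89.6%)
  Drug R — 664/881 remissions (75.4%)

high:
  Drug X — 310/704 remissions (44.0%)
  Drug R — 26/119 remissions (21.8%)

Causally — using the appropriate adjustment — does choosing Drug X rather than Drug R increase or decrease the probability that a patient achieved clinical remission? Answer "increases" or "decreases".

decreases

The distribution of viral load is itself part of what the drug does — it is an intermediate outcome. Holding it fixed would remove that part of the effect; the total effect is the pooled difference.
Pooled: Drug X 49.5% vs Drug R 69.0%; Drug R is higher overall.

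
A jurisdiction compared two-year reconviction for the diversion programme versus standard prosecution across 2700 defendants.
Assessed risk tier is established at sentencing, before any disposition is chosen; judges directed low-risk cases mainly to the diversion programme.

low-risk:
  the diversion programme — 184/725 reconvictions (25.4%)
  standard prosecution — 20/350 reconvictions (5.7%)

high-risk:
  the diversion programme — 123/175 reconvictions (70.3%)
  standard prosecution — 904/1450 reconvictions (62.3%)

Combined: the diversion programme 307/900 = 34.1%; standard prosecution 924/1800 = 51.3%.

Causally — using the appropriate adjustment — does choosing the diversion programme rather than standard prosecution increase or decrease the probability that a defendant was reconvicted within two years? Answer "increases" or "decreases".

increases

standard prosecution is lower inside every assessed risk tier stratum but the diversion programme is lower in aggregate. Whether to stratify depends on how assessed risk tier relates to the disposition.
Nothing the disposition does changes assessed risk tier; the imbalance is an allocation artefact. With assessed risk tier also predicting the outcome, the pooled figure is confounded, and the within-stratum comparison is the causal one.
Within each level — low-risk: 25.4% vs 5.7%; high-risk: 70.3% vs 62.3% — standard prosecution is lower every time.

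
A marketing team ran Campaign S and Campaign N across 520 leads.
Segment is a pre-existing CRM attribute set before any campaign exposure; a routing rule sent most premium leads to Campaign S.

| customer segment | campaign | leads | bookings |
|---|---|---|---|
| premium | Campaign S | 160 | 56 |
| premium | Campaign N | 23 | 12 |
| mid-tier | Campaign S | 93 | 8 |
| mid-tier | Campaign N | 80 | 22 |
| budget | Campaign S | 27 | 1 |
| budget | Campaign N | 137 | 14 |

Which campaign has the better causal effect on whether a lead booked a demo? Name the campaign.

Campaign N

Within every customer segment level Campaign N has the higher rate, yet pooled Campaign S does — Simpson's reversal.
Customer segment is set before the campaign has any effect — it is not caused by the campaign — and it independently drives the outcome. That makes it a confounder, so the causal comparison is within customer segment levels.
Within each level — premium: 35.0% vs 52.2%; mid-tier: 8.6% vs 27.5%; budget: 3.7% vs 10.2% — Campaign N is higher every time.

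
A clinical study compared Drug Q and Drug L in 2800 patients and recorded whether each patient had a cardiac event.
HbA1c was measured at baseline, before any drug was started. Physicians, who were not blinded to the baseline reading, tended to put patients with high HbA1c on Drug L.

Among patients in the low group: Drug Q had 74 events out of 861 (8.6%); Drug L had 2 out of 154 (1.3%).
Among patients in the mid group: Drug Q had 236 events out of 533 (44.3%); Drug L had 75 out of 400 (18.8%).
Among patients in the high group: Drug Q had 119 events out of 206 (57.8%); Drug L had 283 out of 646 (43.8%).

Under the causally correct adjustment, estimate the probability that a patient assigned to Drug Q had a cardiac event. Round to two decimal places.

Here HbA1c is a common cause — it drives both which drug a case falls under and the outcome. The crude comparison mixes populations; the stratum-specific rates are the causally relevant ones.
Standardising Drug Q to the population HbA1c mix: 0.362·74/861 + 0.333·236/533 + 0.304·119/206 = 0.354.

0.35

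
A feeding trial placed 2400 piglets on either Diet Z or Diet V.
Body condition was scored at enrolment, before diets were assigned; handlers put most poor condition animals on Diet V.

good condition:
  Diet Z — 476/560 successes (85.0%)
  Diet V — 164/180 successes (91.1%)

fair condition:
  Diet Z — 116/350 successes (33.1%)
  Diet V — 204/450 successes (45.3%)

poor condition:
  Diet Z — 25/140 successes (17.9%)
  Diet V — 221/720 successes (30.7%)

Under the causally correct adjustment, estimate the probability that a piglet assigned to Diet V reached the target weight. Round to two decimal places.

0.54

Starting body condition is set before the diet has any effect — it is not caused by the diet — and it independently drives the outcome. That makes it a confounder, so the causal comparison is within starting body condition levels.
Standardising Diet V to the population starting body condition mix: 0.308·164/180 + 0.333·204/450 + 0.358·221/720 = 0.542.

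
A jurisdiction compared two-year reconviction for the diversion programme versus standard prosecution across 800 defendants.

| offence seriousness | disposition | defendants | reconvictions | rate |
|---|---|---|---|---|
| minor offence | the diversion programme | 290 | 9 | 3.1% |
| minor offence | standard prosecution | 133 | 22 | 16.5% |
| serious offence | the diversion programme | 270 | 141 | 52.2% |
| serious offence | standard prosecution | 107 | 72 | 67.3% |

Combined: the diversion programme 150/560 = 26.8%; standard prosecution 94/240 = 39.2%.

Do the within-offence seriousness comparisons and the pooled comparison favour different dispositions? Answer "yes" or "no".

no

Within each offence seriousness level (minor offence 3.1% vs 16.5%; serious offence 52.2% vs 67.3%), the diversion programme has the lower rate every time. Pooled: 26.8% vs 39.2% — the diversion programme has the lower rate overall. They agree.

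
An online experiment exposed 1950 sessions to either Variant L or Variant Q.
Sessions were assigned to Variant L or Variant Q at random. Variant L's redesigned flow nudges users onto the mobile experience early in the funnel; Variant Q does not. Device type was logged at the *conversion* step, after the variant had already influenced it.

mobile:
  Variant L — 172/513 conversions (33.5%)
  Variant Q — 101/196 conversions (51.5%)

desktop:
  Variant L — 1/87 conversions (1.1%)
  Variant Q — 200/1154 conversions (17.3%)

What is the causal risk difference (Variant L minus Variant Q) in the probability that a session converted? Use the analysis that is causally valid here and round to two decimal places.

Device type is downstream of the variant. One should not condition on a consequence of treatment, so the overall rates are the right comparison.
The causal difference is the pooled difference: 0.288 − 0.223 = +0.065.

+0.07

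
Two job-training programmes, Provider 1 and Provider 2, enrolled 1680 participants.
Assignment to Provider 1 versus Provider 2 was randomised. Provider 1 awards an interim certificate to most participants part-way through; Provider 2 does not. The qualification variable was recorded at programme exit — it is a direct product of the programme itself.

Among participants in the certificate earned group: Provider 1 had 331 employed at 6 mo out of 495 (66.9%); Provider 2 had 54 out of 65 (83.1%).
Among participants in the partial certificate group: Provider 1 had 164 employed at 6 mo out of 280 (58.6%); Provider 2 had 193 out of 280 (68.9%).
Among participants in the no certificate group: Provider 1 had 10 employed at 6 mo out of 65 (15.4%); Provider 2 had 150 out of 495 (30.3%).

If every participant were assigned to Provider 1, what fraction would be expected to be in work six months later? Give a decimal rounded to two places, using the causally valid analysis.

Qualification attained during the programme is downstream of the programme. One should not condition on a consequence of treatment, so the overall rates are the right comparison.
So P(outcome | do(Provider 1)) is just the pooled rate for Provider 1: 505/840 = 0.601.

0.60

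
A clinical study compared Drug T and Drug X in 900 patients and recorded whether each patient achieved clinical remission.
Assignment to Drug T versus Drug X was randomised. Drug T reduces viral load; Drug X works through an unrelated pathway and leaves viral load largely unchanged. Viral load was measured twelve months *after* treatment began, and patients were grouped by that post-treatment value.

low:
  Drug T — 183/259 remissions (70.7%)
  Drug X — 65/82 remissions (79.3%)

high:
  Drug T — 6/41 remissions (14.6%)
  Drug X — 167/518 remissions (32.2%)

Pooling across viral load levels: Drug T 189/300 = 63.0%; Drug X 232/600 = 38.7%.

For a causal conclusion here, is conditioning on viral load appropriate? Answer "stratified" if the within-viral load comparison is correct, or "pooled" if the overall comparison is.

pooled

The distribution of viral load is itself part of what the drug does — it is an intermediate outcome. Holding it fixed would remove that part of the effect; the total effect is the pooled difference.
Pooled: Drug T 63.0% vs Drug X 38.7%; Drug T is higher overall.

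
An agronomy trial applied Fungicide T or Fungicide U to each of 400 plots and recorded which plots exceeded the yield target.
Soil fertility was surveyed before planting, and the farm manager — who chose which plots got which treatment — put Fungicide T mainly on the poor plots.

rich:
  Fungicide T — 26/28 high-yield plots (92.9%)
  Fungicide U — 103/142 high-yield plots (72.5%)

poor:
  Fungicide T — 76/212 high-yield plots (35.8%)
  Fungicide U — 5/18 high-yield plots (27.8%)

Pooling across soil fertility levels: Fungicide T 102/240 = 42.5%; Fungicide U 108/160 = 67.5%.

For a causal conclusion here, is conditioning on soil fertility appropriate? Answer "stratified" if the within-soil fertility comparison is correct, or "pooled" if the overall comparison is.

stratified

Fungicide T is higher inside every soil fertility stratum but Fungicide U is higher in aggregate. Whether to stratify depends on how soil fertility relates to the fungicide.
Soil fertility is set before the fungicide has any effect — it is not caused by the fungicide — and it independently drives the outcome. That makes it a confounder, so the causal comparison is within soil fertility levels.
Within each level — rich: 92.9% vs 72.5%; poor: 35.8% vs 27.8% — Fungicide T is higher every time.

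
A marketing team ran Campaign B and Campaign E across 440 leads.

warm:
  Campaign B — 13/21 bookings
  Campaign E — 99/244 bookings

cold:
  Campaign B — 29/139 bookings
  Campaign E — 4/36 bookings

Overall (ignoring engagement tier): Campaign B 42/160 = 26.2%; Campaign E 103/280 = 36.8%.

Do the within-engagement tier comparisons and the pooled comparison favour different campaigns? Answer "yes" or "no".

Within each engagement tier level (warm 61.9% vs 40.6%; cold 20.9% vs 11.1%), Campaign B has the higher rate every time. Pooled: 26.2% vs 36.8% — Campaign E has the higher rate overall. The two comparisons disagree.

yes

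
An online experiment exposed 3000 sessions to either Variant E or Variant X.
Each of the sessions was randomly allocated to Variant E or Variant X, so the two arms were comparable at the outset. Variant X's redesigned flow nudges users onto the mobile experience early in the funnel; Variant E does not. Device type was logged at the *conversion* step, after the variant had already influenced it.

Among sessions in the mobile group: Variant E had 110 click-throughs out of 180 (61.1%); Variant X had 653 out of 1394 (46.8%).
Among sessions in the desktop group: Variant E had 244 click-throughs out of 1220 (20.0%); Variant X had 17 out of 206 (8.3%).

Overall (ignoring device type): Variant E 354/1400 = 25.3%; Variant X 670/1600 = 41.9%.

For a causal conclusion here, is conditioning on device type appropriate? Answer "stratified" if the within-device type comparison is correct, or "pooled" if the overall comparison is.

Device type here is a post-treatment variable shaped by the variant; conditioning on it would introduce bias rather than remove it. The overall comparison is the causal one.
Pooled: Variant E 25.3% vs Variant X 41.9%; Variant X is higher overall.

pooled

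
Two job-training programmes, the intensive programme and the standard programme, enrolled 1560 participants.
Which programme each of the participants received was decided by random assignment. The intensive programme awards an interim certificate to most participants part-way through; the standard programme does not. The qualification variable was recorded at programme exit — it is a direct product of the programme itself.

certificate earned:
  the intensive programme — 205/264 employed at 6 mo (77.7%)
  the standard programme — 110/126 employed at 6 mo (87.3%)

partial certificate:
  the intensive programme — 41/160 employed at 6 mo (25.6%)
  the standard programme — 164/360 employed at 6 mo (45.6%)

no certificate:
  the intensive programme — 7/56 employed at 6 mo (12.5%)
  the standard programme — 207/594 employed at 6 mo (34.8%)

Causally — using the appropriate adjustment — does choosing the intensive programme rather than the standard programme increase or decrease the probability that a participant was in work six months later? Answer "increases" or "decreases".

increases

The qualification attained during the programme-specific comparison favours the standard programme throughout, but the pooled figures favour the intensive programme. The question is whether to condition on qualification attained during the programme.
The distribution of qualification attained during the programme is itself part of what the programme does — it is an intermediate outcome. Holding it fixed would remove that part of the effect; the total effect is the pooled difference.
Pooled: the intensive programme 52.7% vs the standard programme 44.5%; the intensive programme is higher overall.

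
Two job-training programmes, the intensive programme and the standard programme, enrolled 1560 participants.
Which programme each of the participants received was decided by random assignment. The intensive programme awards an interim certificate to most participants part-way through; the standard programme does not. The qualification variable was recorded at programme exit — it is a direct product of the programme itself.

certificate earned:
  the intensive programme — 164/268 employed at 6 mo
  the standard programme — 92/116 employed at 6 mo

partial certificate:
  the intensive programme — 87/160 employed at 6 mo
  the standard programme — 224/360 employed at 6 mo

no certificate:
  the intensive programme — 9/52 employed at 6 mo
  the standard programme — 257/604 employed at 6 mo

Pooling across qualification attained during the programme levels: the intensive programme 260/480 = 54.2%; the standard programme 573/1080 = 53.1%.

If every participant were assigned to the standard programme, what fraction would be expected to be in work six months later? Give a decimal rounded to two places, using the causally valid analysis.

0.53

Qualification attained during the programme here is a post-treatment variable shaped by the programme; conditioning on it would introduce bias rather than remove it. The overall comparison is the causal one.
So P(outcome | do(the standard programme)) is just the pooled rate for the standard programme: 573/1080 = 0.531.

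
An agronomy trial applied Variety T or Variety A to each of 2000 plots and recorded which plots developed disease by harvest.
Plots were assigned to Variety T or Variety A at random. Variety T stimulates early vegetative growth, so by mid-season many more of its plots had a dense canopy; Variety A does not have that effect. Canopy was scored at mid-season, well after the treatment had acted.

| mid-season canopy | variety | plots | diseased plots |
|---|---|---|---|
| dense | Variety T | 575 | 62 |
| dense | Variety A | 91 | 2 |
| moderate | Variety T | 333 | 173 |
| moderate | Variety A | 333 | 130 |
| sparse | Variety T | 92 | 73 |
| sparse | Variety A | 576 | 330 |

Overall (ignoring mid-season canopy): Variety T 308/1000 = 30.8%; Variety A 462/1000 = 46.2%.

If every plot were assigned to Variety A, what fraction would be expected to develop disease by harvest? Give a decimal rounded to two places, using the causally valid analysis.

0.46

Variety A is lower inside every mid-season canopy stratum but Variety T is lower in aggregate. Whether to stratify depends on how mid-season canopy relates to the variety.
Mid-season canopy here is a post-treatment variable shaped by the variety; conditioning on it would introduce bias rather than remove it. The overall comparison is the causal one.
So P(outcome | do(Variety A)) is just the pooled rate for Variety A: 462/1000 = 0.462.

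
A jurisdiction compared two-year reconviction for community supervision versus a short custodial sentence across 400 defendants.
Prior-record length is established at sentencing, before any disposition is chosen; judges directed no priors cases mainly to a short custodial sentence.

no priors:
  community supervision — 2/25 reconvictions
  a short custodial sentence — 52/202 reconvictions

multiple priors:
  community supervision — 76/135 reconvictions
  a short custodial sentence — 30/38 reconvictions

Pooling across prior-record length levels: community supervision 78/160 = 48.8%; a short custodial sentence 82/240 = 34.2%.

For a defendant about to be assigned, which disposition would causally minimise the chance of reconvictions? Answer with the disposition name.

Prior-record length is set before the disposition has any effect — it is not caused by the disposition — and it independently drives the outcome. That makes it a confounder, so the causal comparison is within prior-record length levels.
Within each level — no priors: 8.0% vs 25.7%; multiple priors: 56.3% vs 78.9% — community supervision is lower every time.

community supervision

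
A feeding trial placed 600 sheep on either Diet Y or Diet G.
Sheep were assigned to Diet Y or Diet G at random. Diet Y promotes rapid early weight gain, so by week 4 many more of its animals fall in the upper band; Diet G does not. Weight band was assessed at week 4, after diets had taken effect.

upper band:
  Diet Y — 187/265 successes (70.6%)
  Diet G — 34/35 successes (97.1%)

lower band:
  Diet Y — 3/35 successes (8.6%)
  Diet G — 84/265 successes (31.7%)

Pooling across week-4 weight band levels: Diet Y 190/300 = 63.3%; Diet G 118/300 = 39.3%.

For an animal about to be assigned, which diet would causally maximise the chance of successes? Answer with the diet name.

Within every week-4 weight band level Diet G has the higher rate, yet pooled Diet Y does — Simpson's reversal.
Stratifying would compare diets among sheep the diets themselves sorted into week-4 weight band groups — a form of selection on an intermediate. The unconditioned pooled rates give the total causal effect.
Pooled: Diet Y 63.3% vs Diet G 39.3%; Diet Y is higher overall.

Diet Y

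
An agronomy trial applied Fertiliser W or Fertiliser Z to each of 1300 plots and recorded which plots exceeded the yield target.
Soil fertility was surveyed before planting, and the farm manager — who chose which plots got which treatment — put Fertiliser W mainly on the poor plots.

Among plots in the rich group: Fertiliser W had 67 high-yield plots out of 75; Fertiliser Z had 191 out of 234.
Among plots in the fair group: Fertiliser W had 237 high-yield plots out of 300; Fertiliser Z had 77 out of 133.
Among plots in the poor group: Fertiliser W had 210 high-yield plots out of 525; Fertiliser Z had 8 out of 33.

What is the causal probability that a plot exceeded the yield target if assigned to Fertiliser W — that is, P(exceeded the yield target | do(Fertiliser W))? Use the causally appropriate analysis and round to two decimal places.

Soil fertility differs across fertilisers for reasons unrelated to any effect of the fertiliser itself, and it separately predicts the outcome — a classic confounder. We must compare within soil fertility levels.
Standardising Fertiliser W to the population soil fertility mix: 0.238·67/75 + 0.333·237/300 + 0.429·210/525 = 0.647.

0.65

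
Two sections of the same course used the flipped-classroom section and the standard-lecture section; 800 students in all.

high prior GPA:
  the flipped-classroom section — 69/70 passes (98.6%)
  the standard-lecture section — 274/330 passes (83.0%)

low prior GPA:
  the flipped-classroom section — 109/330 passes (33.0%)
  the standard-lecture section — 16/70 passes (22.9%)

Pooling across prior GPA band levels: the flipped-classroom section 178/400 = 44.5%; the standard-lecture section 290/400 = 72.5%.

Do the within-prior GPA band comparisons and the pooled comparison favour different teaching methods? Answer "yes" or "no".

Within each prior GPA band level (high prior GPA 98.6% vs 83.0%; low prior GPA 33.0% vs 22.9%), the flipped-classroom section has the higher rate every time. Pooled: 44.5% vs 72.5% — the standard-lecture section has the higher rate overall. The two comparisons disagree.

yes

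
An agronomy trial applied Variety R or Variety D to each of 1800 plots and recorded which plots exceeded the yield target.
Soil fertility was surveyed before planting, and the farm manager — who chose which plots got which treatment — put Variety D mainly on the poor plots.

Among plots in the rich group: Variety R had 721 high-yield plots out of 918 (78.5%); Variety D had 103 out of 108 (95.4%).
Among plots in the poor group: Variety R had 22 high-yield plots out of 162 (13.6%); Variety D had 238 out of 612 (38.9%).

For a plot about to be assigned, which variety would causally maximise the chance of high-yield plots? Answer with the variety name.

Variety D

Within every soil fertility level Variety D has the higher rate, yet pooled Variety R does — Simpson's reversal.
Soil fertility differs across varietys for reasons unrelated to any effect of the variety itself, and it separately predicts the outcome — a classic confounder. We must compare within soil fertility levels.
Within each level — rich: 78.5% vs 95.4%; poor: 13.6% vs 38.9% — Variety D is higher every time.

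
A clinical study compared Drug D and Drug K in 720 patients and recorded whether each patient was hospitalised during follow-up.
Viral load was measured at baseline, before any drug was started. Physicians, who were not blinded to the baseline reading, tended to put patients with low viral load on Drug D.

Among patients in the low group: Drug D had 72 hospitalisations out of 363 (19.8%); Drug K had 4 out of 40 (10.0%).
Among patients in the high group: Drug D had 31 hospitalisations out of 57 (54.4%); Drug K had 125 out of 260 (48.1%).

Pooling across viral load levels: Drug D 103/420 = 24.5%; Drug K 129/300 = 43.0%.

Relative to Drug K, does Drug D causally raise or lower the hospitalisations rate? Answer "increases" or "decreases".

increases

The stratified and pooled comparisons disagree (Drug K wins within each viral load; Drug D wins overall), so the answer turns on the causal role of viral load.
Viral load differs across drugs for reasons unrelated to any effect of the drug itself, and it separately predicts the outcome — a classic confounder. We must compare within viral load levels.
Within each level — low: 19.8% vs 10.0%; high: 54.4% vs 48.1% — Drug K is lower every time.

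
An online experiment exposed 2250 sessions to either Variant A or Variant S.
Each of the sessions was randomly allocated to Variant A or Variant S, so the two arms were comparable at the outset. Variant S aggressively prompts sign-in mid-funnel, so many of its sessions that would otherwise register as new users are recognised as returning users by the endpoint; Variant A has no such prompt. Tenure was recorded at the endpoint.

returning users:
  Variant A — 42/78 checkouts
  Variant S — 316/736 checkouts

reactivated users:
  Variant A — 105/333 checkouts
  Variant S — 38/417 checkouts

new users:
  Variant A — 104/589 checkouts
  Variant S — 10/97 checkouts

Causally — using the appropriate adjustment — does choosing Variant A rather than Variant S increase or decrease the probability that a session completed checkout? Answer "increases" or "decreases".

Variant A is higher inside every user tenure stratum but Variant S is higher in aggregate. Whether to stratify depends on how user tenure relates to the variant.
User tenure lies on the pathway variant → user tenure → outcome, so adjusting for it blocks the indirect effect. For the total causal effect of variant, use the unadjusted pooled rates.
Pooled: Variant A 25.1% vs Variant S 29.1%; Variant S is higher overall.

decreases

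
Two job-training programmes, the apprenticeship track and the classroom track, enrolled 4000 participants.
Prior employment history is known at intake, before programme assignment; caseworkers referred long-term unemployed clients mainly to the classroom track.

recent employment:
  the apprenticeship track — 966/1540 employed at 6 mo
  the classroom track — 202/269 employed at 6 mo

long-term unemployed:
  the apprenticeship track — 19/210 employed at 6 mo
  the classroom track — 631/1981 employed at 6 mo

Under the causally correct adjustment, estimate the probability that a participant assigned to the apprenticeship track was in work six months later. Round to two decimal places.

0.33

The prior employment history-specific comparison favours the classroom track throughout, but the pooled figures favour the apprenticeship track. The question is whether to condition on prior employment history.
Prior employment history is set before the programme has any effect — it is not caused by the programme — and it independently drives the outcome. That makes it a confounder, so the causal comparison is within prior employment history levels.
Standardising the apprenticeship track to the population prior employment history mix: 0.452·966/1540 + 0.548·19/210 = 0.333.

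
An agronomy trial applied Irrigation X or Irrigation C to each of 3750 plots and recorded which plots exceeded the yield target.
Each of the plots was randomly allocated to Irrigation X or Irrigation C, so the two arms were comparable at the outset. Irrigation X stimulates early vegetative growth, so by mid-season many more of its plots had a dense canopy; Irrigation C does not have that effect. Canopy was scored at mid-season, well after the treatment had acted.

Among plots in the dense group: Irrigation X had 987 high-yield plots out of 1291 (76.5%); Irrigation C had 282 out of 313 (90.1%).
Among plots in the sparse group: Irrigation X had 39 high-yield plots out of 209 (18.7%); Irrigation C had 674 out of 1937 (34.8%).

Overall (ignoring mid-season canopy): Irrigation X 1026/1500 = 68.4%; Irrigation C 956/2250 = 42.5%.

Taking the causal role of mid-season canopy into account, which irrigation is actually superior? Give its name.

Irrigation X

Within every mid-season canopy level Irrigation C has the higher rate, yet pooled Irrigation X does — Simpson's reversal.
Mid-season canopy here is a post-treatment variable shaped by the irrigation; conditioning on it would introduce bias rather than remove it. The overall comparison is the causal one.
Pooled: Irrigation X 68.4% vs Irrigation C 42.5%; Irrigation X is higher overall.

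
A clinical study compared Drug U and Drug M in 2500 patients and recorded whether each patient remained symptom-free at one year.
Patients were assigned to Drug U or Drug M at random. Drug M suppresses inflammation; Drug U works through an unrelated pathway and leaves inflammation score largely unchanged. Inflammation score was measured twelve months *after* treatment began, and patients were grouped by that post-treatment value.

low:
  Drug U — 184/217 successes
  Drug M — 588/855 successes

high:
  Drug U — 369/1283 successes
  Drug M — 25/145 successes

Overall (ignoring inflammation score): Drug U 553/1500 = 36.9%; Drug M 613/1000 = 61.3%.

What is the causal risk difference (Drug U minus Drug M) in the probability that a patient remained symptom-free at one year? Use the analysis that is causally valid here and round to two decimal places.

-0.24

Drug U is higher inside every inflammation score stratum but Drug M is higher in aggregate. Whether to stratify depends on how inflammation score relates to the drug.
The distribution of inflammation score is itself part of what the drug does — it is an intermediate outcome. Holding it fixed would remove that part of the effect; the total effect is the pooled difference.
The causal difference is the pooled difference: 0.369 − 0.613 = -0.244.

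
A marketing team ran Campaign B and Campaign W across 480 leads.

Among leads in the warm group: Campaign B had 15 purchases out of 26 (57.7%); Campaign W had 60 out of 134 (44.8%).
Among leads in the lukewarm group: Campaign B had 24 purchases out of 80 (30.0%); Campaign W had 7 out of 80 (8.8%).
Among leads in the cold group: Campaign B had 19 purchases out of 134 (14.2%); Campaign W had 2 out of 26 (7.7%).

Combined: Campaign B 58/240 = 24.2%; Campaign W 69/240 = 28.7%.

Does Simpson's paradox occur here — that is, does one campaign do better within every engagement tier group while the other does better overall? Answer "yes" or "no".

Within each engagement tier level (warm 57.7% vs 44.8%; lukewarm 30.0% vs 8.8%; cold 14.2% vs 7.7%), Campaign B has the higher rate every time. Pooled: 24.2% vs 28.7% — Campaign W has the higher rate overall. The two comparisons disagree.

yes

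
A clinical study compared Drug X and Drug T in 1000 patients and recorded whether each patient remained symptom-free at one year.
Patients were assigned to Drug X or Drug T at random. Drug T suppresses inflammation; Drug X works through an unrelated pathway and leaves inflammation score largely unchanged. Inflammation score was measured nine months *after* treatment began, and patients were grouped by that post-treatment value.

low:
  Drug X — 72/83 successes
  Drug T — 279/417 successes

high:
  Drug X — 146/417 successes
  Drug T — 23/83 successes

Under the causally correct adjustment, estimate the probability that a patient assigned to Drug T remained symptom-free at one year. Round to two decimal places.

Inflammation score is recorded after the drug and is itself shifted by it — it sits on the causal path from drug to outcome. Conditioning on a mediator would strip out part of the effect we want; the pooled comparison gives the total causal effect.
So P(outcome | do(Drug T)) is just the pooled rate for Drug T: 302/500 = 0.604.

0.60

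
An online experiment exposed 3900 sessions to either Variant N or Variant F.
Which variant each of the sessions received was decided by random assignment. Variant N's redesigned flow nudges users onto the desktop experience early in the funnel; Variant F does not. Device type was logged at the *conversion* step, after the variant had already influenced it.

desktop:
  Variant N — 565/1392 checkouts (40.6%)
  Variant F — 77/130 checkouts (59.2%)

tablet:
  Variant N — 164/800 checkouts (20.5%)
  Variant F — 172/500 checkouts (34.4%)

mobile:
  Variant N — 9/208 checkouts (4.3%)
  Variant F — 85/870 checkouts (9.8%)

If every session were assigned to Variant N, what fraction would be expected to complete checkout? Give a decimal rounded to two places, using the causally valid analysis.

Device type is recorded after the variant and is itself shifted by it — it sits on the causal path from variant to outcome. Conditioning on a mediator would strip out part of the effect we want; the pooled comparison gives the total causal effect.
So P(outcome | do(Variant N)) is just the pooled rate for Variant N: 738/2400 = 0.307.

0.31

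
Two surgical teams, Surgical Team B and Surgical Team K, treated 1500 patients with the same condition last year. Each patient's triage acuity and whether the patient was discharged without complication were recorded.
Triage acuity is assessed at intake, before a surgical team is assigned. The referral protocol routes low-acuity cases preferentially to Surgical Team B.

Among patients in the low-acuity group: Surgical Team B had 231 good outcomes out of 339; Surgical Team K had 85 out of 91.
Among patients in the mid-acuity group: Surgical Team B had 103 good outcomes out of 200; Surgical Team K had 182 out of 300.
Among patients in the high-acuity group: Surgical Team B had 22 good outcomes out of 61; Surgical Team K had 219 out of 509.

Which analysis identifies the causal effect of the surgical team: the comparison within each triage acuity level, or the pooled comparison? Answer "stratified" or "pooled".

stratified

Triage acuity satisfies the back-door criterion: it is not a descendant of the surgical team, and it blocks the spurious path from surgical team to outcome. Adjusting for it (i.e., using the within-triage acuity rates) gives the causal effect.
Within each level — low-acuity: 68.1% vs 93.4%; mid-acuity: 51.5% vs 60.7%; high-acuity: 36.1% vs 43.0% — Surgical Team K is higher every time.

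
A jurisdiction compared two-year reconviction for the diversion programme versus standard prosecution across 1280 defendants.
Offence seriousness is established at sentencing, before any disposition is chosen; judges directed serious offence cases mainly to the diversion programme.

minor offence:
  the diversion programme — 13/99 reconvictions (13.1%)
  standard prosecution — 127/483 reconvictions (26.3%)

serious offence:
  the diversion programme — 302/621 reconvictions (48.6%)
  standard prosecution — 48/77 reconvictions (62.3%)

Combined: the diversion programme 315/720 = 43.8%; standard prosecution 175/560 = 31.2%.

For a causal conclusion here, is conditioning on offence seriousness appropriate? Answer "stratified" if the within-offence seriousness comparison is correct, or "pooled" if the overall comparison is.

The offence seriousness-specific comparison favours the diversion programme throughout, but the pooled figures favour standard prosecution. The question is whether to condition on offence seriousness.
Offence seriousness satisfies the back-door criterion: it is not a descendant of the disposition, and it blocks the spurious path from disposition to outcome. Adjusting for it (i.e., using the within-offence seriousness rates) gives the causal effect.
Within each level — minor offence: 13.1% vs 26.3%; serious offence: 48.6% vs 62.3% — the diversion programme is lower every time.

stratified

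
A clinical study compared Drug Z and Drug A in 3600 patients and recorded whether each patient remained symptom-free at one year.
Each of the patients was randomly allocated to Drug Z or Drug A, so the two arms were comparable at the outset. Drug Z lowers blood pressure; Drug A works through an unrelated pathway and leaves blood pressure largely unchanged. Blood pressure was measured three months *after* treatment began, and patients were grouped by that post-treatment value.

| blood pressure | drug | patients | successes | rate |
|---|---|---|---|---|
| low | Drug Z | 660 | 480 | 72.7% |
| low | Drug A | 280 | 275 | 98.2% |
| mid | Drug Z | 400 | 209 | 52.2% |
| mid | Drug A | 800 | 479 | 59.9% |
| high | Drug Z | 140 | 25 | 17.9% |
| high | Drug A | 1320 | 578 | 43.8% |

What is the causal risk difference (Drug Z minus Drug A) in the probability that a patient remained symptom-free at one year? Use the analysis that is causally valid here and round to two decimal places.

+0.04

The blood pressure-specific comparison favours Drug A throughout, but the pooled figures favour Drug Z. The question is whether to condition on blood pressure.
Blood pressure here is a post-treatment variable shaped by the drug; conditioning on it would introduce bias rather than remove it. The overall comparison is the causal one.
The causal difference is the pooled difference: 0.595 − 0.555 = +0.040.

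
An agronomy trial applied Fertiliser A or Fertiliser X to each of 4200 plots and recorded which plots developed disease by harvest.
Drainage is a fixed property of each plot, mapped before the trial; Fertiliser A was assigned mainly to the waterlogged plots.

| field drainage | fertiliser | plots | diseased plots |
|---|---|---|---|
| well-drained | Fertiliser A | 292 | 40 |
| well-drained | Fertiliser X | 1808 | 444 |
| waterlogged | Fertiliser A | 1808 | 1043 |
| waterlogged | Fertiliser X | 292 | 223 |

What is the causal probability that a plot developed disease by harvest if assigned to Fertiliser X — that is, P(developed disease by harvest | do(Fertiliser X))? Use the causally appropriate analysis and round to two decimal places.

0.50

Here field drainage is a common cause — it drives both which fertiliser a case falls under and the outcome. The crude comparison mixes populations; the stratum-specific rates are the causally relevant ones.
Standardising Fertiliser X to the population field drainage mix: 0.500·444/1808 + 0.500·223/292 = 0.505.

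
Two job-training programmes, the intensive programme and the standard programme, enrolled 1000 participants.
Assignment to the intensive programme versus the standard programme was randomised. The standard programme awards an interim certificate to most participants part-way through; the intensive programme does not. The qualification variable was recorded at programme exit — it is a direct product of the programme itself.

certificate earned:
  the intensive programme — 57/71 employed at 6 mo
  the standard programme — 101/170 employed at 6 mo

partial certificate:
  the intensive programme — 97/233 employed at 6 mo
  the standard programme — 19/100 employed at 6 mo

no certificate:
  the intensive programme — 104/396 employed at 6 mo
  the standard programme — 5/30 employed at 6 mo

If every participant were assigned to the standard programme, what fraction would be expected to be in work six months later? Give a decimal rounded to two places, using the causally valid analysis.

Qualification attained during the programme is recorded after the programme and is itself shifted by it — it sits on the causal path from programme to outcome. Conditioning on a mediator would strip out part of the effect we want; the pooled comparison gives the total causal effect.
So P(outcome | do(the standard programme)) is just the pooled rate for the standard programme: 125/300 = 0.417.

0.42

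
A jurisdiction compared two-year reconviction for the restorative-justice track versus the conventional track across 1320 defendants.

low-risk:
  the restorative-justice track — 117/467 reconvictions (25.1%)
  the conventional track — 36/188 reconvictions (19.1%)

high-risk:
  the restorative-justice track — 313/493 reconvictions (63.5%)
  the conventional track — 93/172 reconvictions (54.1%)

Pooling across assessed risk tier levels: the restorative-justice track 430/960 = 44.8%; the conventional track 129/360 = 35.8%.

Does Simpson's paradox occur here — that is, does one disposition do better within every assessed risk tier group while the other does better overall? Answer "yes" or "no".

Within each assessed risk tier level (low-risk 25.1% vs 19.1%; high-risk 63.5% vs 54.1%), the conventional track has the lower rate every time. Pooled: 44.8% vs 35.8% — the conventional track has the lower rate overall. They agree.

no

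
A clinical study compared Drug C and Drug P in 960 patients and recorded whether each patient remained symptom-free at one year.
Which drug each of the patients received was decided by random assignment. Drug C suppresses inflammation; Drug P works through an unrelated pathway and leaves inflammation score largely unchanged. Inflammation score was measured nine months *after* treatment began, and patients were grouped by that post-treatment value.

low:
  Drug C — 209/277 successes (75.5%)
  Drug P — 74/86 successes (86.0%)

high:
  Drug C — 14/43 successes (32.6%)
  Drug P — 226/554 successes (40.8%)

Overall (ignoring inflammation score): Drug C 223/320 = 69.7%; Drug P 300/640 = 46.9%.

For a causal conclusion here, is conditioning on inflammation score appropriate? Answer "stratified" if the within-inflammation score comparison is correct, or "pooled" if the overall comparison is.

pooled

Drug P is higher inside every inflammation score stratum but Drug C is higher in aggregate. Whether to stratify depends on how inflammation score relates to the drug.
Inflammation score is downstream of the drug. One should not condition on a consequence of treatment, so the overall rates are the right comparison.
Pooled: Drug C 69.7% vs Drug P 46.9%; Drug C is higher overall.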